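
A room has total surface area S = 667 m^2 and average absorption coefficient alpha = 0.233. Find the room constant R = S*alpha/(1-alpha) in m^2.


R = 667 * 0.233 / (1 - 0.233) = 202.62 m^2


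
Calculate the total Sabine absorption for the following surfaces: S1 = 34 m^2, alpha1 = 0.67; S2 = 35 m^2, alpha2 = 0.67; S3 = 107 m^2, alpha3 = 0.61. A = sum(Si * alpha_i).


34 * 0.67 = 22.78
35 * 0.67 = 23.45
107 * 0.61 = 65.27
A_total = 22.78 + 23.45 + 65.27 = 111.5 m^2


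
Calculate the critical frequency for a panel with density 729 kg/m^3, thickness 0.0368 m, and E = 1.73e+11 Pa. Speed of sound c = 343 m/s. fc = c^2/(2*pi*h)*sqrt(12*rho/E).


12*rho/E = 12*729/1.73e+11 = 5.05665e-08
sqrt(12*rho/E) = sqrt(5.05665e-08) = 0.00022487
c^2/(2*pi*h) = 343^2/(2*pi*0.0368) = 508816
fc = 508816 * 0.00022487 = 114.42 Hz


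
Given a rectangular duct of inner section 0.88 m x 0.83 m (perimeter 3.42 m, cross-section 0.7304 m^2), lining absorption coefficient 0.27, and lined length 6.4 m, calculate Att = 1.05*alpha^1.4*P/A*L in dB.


alpha^1.4 = 0.27^1.4 = 0.159922
Attenuation rate = 1.05 * alpha^1.4 * P / A
= 1.05 * 0.159922 * 3.42 / 0.7304 = 0.786254 dB/m
Total Att = 0.786254 * 6.4 = 5.032 dB


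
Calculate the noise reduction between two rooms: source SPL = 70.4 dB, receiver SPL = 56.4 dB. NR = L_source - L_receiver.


NR = L_source - L_receiver (difference between source and receiving room levels)
NR = 70.4 - 56.4 = 14 dB


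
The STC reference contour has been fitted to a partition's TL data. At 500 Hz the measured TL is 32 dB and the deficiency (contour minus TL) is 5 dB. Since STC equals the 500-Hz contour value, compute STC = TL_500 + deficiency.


By ASTM E413, STC = value of the fitted reference contour at 500 Hz.
Contour value at 500 Hz = TL_500 + deficiency = 32 + 5 = 37
STC = 37


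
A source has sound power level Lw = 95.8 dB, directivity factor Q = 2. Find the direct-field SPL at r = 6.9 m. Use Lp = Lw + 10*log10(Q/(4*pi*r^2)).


4*pi*r^2 = 4*pi*6.9^2 = 598.285 m^2
Q / (4*pi*r^2) = 2 / 598.285 = 0.00334289
Lp = 95.8 + 10*log10(0.00334289) = 71.041 dB


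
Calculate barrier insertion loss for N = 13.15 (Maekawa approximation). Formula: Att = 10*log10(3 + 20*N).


3 + 20*N = 3 + 20*13.15 = 266
Att = 10*log10(266) = 24.249 dB


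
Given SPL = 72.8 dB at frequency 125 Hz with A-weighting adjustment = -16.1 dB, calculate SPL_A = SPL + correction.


A-weighting table: 125 Hz -> -16.1 dB correction
SPL_A = SPL + correction = 72.8 + (-16.1) = 56.7 dBA


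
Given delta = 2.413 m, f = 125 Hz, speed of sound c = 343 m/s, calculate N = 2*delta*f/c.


N = 2*delta*f/c = 2*delta/lambda, where lambda = c/f
lambda = 343 / 125 = 2.744 m
N = 2 * 2.413 / 2.744 = 1.7587


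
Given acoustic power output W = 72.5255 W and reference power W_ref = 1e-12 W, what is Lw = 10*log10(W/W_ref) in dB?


W / W_ref = 72.5255 / 1e-12 = 7.25255e+13
Lw = 10 * log10(7.25255e+13) = 138.6 dB


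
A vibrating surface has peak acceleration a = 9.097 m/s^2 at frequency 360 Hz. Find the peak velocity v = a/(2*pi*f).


omega = 2*pi*f = 2*pi*360 = 2261.95 rad/s
v = a / omega = 9.097 / 2261.95 = 0.0040218 m/s


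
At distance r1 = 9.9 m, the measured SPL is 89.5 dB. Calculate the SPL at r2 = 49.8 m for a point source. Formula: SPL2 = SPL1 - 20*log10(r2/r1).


r2/r1 = 49.8/9.9 = 5.0303
Correction = 20*log10(5.0303) = 14.0319 dB
SPL2 = 89.5 - 14.0319 = 75.468 dB


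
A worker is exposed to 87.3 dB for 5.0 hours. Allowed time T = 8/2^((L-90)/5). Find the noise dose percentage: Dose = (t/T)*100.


T_allowed = 8 / 2^((87.3 - 90)/5) = 11.6318 hr
Dose = 5.0 / 11.6318 * 100 = 42.986 %


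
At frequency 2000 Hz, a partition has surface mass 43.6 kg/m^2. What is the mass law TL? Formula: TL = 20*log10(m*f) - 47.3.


m * f = 43.6 * 2000 = 87200
20*log10(87200) = 98.8103 dB
TL = 98.8103 - 47.3 = 51.51 dB


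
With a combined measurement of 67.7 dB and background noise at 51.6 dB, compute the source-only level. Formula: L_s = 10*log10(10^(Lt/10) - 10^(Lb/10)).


10^(67.7/10) = 5.88844e+06
10^(51.6/10) = 144544
Difference = 5.88844e+06 - 144544 = 5.7439e+06
L_source = 10*log10(5.7439e+06) = 67.592 dB


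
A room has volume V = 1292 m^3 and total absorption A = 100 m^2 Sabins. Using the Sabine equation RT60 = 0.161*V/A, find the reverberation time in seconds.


RT60 = 0.161 * 1292 / 100 = 2.0801 s


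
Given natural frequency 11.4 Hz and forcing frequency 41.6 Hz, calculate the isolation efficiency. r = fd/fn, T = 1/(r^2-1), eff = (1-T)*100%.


r = 41.6 / 11.4 = 3.64912
r^2 - 1 = 3.64912^2 - 1 = 12.3161
T = 1/12.3161 = 0.0811945
Efficiency = (1 - 0.0811945)*100 = 91.881 %


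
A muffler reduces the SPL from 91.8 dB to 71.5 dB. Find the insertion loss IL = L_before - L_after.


Insertion loss = SPL without muffler - SPL with muffler
IL = 91.8 - 71.5 = 20.3 dB


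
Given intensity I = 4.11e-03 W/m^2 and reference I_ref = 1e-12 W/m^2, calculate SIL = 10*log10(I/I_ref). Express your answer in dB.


I / I_ref = 4.11e-03 / 1e-12 = 4.11e+09
SIL = 10 * log10(4.11e+09) = 96.138 dB


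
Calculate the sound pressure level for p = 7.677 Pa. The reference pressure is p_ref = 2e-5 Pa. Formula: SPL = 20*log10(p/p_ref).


p / p_ref = 7.677 / 2e-5 = 383850
SPL = 20 * log10(383850) = 111.68 dB


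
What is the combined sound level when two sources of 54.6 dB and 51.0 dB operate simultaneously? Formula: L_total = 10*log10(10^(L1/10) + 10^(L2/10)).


10^(54.6/10) = 288403
10^(51.0/10) = 125893
Sum = 288403 + 125893 = 414296
L_total = 10*log10(414296) = 56.173 dB


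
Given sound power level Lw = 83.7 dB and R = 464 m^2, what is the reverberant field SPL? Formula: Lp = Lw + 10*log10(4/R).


4/R = 4/464 = 0.00862069
Lp = 83.7 + 10*log10(0.00862069) = 63.055 dB


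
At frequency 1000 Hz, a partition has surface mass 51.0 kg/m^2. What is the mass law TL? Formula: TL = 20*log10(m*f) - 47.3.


m * f = 51.0 * 1000 = 51000
20*log10(51000) = 94.1514 dB
TL = 94.1514 - 47.3 = 46.851 dB


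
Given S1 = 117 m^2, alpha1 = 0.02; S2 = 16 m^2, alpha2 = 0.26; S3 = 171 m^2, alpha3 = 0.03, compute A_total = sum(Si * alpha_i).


117 * 0.02 = 2.34
16 * 0.26 = 4.16
171 * 0.03 = 5.13
A_total = 2.34 + 4.16 + 5.13 = 11.63 m^2


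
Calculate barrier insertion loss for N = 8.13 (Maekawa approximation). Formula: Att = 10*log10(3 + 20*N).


3 + 20*N = 3 + 20*8.13 = 165.6
Att = 10*log10(165.6) = 22.191 dB


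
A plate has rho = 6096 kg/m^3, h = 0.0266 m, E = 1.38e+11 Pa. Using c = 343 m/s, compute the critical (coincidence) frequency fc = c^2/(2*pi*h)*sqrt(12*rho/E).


12*rho/E = 12*6096/1.38e+11 = 5.30087e-07
sqrt(12*rho/E) = sqrt(5.30087e-07) = 0.000728071
c^2/(2*pi*h) = 343^2/(2*pi*0.0266) = 703926
fc = 703926 * 0.000728071 = 512.51 Hz


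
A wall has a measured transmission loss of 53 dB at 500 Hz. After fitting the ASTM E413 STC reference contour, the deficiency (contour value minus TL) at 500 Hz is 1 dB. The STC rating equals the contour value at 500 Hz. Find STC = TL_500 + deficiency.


By ASTM E413, STC = value of the fitted reference contour at 500 Hz.
Contour value at 500 Hz = TL_500 + deficiency = 53 + 1 = 54
STC = 54


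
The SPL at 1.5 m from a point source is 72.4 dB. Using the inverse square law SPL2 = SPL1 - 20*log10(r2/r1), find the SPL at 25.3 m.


r2/r1 = 25.3/1.5 = 16.8667
Correction = 20*log10(16.8667) = 24.5406 dB
SPL2 = 72.4 - 24.5406 = 47.859 dB


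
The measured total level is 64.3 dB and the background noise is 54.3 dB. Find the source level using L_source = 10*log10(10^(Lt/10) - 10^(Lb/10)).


10^(64.3/10) = 2.69153e+06
10^(54.3/10) = 269153
Difference = 2.69153e+06 - 269153 = 2.42238e+06
L_source = 10*log10(2.42238e+06) = 63.842 dB


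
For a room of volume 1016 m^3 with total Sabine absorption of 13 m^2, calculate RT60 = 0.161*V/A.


RT60 = 0.161 * 1016 / 13 = 12.583 s


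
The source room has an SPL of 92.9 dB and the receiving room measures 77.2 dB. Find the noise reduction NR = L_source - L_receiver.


NR = L_source - L_receiver (difference between source and receiving room levels)
NR = 92.9 - 77.2 = 15.7 dB


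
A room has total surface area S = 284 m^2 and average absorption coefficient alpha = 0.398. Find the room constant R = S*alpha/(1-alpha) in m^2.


R = 284 * 0.398 / (1 - 0.398) = 187.76 m^2


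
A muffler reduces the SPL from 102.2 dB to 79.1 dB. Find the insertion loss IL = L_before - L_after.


Insertion loss = SPL without muffler - SPL with muffler
IL = 102.2 - 79.1 = 23.1 dB


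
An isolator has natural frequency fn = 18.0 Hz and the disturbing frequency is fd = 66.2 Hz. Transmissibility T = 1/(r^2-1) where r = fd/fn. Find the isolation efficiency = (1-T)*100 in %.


r = 66.2 / 18.0 = 3.67778
r^2 - 1 = 3.67778^2 - 1 = 12.5261
T = 1/12.5261 = 0.0798333
Efficiency = (1 - 0.0798333)*100 = 92.017 %


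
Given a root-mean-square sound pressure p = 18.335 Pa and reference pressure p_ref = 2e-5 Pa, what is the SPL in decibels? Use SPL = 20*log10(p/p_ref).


p / p_ref = 18.335 / 2e-5 = 916750
SPL = 20 * log10(916750) = 119.25 dB


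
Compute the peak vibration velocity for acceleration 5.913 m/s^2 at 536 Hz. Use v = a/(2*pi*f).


omega = 2*pi*f = 2*pi*536 = 3367.79 rad/s
v = a / omega = 5.913 / 3367.79 = 0.0017558 m/s


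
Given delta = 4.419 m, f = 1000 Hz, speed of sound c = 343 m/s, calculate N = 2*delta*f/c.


N = 2*delta*f/c = 2*delta/lambda, where lambda = c/f
lambda = 343 / 1000 = 0.343 m
N = 2 * 4.419 / 0.343 = 25.767


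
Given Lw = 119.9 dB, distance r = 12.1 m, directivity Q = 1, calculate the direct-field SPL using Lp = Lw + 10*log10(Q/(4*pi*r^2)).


4*pi*r^2 = 4*pi*12.1^2 = 1839.84 m^2
Q / (4*pi*r^2) = 1 / 1839.84 = 0.000543526
Lp = 119.9 + 10*log10(0.000543526) = 87.252 dB


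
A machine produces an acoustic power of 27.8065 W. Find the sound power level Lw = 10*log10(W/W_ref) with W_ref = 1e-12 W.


W / W_ref = 27.8065 / 1e-12 = 2.78065e+13
Lw = 10 * log10(2.78065e+13) = 134.44 dB


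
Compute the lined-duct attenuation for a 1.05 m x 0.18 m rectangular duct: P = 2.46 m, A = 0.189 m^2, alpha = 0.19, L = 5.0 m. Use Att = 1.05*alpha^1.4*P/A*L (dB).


alpha^1.4 = 0.19^1.4 = 0.0977811
Attenuation rate = 1.05 * alpha^1.4 * P / A
= 1.05 * 0.0977811 * 2.46 / 0.189 = 1.33634 dB/m
Total Att = 1.33634 * 5.0 = 6.6817 dB


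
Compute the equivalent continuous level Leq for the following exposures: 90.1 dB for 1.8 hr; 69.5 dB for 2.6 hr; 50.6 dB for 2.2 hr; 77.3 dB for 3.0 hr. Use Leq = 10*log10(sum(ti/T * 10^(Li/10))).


T_total = 1.8 + 2.6 + 2.2 + 3.0 = 9.6 hr
(1.8/9.6) * 10^(90.1/10) = 1.91867e+08
(2.6/9.6) * 10^(69.5/10) = 2.4138e+06
(2.2/9.6) * 10^(50.6/10) = 26311.9
(3.0/9.6) * 10^(77.3/10) = 1.67822e+07
Sum = 1.91867e+08 + 2.4138e+06 + 26311.9 + 1.67822e+07 = 2.11089e+08
Leq = 10*log10(2.11089e+08) = 83.245 dB


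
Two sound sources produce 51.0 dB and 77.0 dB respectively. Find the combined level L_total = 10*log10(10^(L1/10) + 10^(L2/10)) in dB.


10^(51.0/10) = 125893
10^(77.0/10) = 5.01187e+07
Sum = 125893 + 5.01187e+07 = 5.02446e+07
L_total = 10*log10(5.02446e+07) = 77.011 dB


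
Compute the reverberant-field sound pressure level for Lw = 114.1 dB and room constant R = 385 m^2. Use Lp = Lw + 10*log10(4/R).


4/R = 4/385 = 0.0103896
Lp = 114.1 + 10*log10(0.0103896) = 94.266 dB


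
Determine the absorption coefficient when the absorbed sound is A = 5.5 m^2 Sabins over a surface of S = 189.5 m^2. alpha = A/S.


Absorption coefficient = absorbed power / incident power
alpha = A / S = 5.5 / 189.5 = 0.029024


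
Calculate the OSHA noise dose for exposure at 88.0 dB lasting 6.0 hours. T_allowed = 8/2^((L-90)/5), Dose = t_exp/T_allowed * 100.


T_allowed = 8 / 2^((88.0 - 90)/5) = 10.5561 hr
Dose = 6.0 / 10.5561 * 100 = 56.839 %


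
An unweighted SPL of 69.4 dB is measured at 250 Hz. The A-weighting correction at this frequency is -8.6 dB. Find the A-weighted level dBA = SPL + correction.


A-weighting table: 250 Hz -> -8.6 dB correction
SPL_A = SPL + correction = 69.4 + (-8.6) = 60.8 dBA


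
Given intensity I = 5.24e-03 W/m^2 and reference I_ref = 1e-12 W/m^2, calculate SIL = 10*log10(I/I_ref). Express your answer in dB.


I / I_ref = 5.24e-03 / 1e-12 = 5.24e+09
SIL = 10 * log10(5.24e+09) = 97.193 dB


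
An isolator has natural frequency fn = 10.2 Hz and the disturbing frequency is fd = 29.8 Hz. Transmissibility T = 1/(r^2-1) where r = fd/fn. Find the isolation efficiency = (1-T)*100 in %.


r = 29.8 / 10.2 = 2.92157
r^2 - 1 = 2.92157^2 - 1 = 7.53557
T = 1/7.53557 = 0.132704
Efficiency = (1 - 0.132704)*100 = 86.73 %


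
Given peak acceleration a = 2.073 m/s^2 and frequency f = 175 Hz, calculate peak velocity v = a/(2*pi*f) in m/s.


omega = 2*pi*f = 2*pi*175 = 1099.56 rad/s
v = a / omega = 2.073 / 1099.56 = 0.0018853 m/s


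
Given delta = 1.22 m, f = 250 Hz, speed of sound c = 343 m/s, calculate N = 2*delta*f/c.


N = 2*delta*f/c = 2*delta/lambda, where lambda = c/f
lambda = 343 / 250 = 1.372 m
N = 2 * 1.22 / 1.372 = 1.7784


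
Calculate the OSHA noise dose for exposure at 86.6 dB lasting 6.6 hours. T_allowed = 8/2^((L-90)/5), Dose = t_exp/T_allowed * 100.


T_allowed = 8 / 2^((86.6 - 90)/5) = 12.8171 hr
Dose = 6.6 / 12.8171 * 100 = 51.494 %


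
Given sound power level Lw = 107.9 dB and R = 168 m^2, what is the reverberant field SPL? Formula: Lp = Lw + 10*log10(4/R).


4/R = 4/168 = 0.0238095
Lp = 107.9 + 10*log10(0.0238095) = 91.668 dB


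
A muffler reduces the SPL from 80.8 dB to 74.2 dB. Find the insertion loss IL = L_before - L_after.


Insertion loss = SPL without muffler - SPL with muffler
IL = 80.8 - 74.2 = 6.6 dB


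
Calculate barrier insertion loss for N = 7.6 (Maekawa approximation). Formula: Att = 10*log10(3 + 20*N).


3 + 20*N = 3 + 20*7.6 = 155
Att = 10*log10(155) = 21.903 dB


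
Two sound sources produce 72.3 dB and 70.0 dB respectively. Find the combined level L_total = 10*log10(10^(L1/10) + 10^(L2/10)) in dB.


10^(72.3/10) = 1.69824e+07
10^(70.0/10) = 1e+07
Sum = 1.69824e+07 + 1e+07 = 2.69824e+07
L_total = 10*log10(2.69824e+07) = 74.311 dB


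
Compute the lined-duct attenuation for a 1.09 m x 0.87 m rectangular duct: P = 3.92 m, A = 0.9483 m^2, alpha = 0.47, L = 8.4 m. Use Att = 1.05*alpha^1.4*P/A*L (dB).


alpha^1.4 = 0.47^1.4 = 0.347486
Attenuation rate = 1.05 * alpha^1.4 * P / A
= 1.05 * 0.347486 * 3.92 / 0.9483 = 1.50823 dB/m
Total Att = 1.50823 * 8.4 = 12.669 dB


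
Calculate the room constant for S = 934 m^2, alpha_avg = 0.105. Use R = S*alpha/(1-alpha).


R = 934 * 0.105 / (1 - 0.105) = 109.58 m^2


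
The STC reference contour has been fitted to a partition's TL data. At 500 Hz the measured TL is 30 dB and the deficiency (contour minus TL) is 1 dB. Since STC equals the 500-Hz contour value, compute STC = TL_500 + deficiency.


By ASTM E413, STC = value of the fitted reference contour at 500 Hz.
Contour value at 500 Hz = TL_500 + deficiency = 30 + 1 = 31
STC = 31


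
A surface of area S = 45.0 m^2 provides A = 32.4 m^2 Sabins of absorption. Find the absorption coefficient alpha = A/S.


Absorption coefficient = absorbed power / incident power
alpha = A / S = 32.4 / 45.0 = 0.72


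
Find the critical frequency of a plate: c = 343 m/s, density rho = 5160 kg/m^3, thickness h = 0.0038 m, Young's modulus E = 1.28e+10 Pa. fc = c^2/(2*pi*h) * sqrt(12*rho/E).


12*rho/E = 12*5160/1.28e+10 = 4.8375e-06
sqrt(12*rho/E) = sqrt(4.8375e-06) = 0.00219943
c^2/(2*pi*h) = 343^2/(2*pi*0.0038) = 4.92748e+06
fc = 4.92748e+06 * 0.00219943 = 10838 Hz


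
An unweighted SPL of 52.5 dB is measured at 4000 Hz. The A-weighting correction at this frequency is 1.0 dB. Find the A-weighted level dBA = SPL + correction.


A-weighting table: 4000 Hz -> 1.0 dB correction
SPL_A = SPL + correction = 52.5 + (1.0) = 53.5 dBA


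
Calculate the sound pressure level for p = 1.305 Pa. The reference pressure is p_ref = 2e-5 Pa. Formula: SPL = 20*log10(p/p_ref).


p / p_ref = 1.305 / 2e-5 = 65250
SPL = 20 * log10(65250) = 96.292 dB


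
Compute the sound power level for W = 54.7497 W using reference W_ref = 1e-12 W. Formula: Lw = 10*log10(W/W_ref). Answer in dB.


W / W_ref = 54.7497 / 1e-12 = 5.47497e+13
Lw = 10 * log10(5.47497e+13) = 137.38 dB


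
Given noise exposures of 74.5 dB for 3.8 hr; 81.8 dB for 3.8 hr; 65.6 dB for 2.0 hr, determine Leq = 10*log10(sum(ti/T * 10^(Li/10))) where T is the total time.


T_total = 3.8 + 3.8 + 2.0 = 9.6 hr
(3.8/9.6) * 10^(74.5/10) = 1.11561e+07
(3.8/9.6) * 10^(81.8/10) = 5.99118e+07
(2.0/9.6) * 10^(65.6/10) = 756413
Sum = 1.11561e+07 + 5.99118e+07 + 756413 = 7.18243e+07
Leq = 10*log10(7.18243e+07) = 78.563 dB


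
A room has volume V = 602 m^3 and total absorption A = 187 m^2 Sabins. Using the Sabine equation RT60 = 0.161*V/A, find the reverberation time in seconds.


RT60 = 0.161 * 602 / 187 = 0.5183 s


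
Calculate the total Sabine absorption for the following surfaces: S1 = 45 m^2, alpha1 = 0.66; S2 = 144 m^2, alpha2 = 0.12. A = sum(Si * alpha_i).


45 * 0.66 = 29.7
144 * 0.12 = 17.28
A_total = 29.7 + 17.28 = 46.98 m^2


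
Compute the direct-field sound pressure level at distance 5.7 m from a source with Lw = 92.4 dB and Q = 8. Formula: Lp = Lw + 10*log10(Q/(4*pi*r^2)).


4*pi*r^2 = 4*pi*5.7^2 = 408.281 m^2
Q / (4*pi*r^2) = 8 / 408.281 = 0.0195943
Lp = 92.4 + 10*log10(0.0195943) = 75.321 dB


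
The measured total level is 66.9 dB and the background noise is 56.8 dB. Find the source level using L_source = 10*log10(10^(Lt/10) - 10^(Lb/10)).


10^(66.9/10) = 4.89779e+06
10^(56.8/10) = 478630
Difference = 4.89779e+06 - 478630 = 4.41916e+06
L_source = 10*log10(4.41916e+06) = 66.453 dB


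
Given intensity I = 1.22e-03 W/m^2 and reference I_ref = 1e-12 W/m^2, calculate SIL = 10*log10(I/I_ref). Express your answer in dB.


I / I_ref = 1.22e-03 / 1e-12 = 1.22e+09
SIL = 10 * log10(1.22e+09) = 90.864 dB


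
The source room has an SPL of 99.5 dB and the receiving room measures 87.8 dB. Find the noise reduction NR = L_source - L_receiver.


NR = L_source - L_receiver (difference between source and receiving room levels)
NR = 99.5 - 87.8 = 11.7 dB


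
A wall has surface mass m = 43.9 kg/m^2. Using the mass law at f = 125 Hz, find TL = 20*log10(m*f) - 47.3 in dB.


m * f = 43.9 * 125 = 5487.5
20*log10(5487.5) = 74.7875 dB
TL = 74.7875 - 47.3 = 27.487 dB


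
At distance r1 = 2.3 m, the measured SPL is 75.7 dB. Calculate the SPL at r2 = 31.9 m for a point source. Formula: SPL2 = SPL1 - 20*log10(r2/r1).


r2/r1 = 31.9/2.3 = 13.8696
Correction = 20*log10(13.8696) = 22.8413 dB
SPL2 = 75.7 - 22.8413 = 52.859 dB


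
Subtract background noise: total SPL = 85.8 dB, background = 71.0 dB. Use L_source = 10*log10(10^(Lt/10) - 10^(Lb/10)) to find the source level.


10^(85.8/10) = 3.80189e+08
10^(71.0/10) = 1.25893e+07
Difference = 3.80189e+08 - 1.25893e+07 = 3.676e+08
L_source = 10*log10(3.676e+08) = 85.654 dB


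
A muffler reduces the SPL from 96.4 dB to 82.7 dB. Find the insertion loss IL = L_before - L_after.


Insertion loss = SPL without muffler - SPL with muffler
IL = 96.4 - 82.7 = 13.7 dB


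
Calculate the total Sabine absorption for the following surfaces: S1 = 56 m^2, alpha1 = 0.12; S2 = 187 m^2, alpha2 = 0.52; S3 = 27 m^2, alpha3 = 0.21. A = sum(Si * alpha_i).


56 * 0.12 = 6.72
187 * 0.52 = 97.24
27 * 0.21 = 5.67
A_total = 6.72 + 97.24 + 5.67 = 109.63 m^2


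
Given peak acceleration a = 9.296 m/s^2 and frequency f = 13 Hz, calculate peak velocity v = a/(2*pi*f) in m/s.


omega = 2*pi*f = 2*pi*13 = 81.6814 rad/s
v = a / omega = 9.296 / 81.6814 = 0.11381 m/s


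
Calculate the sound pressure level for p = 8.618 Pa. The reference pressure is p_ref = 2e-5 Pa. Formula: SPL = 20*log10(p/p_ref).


p / p_ref = 8.618 / 2e-5 = 430900
SPL = 20 * log10(430900) = 112.69 dB


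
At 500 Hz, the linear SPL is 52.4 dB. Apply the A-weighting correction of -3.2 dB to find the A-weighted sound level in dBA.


A-weighting table: 500 Hz -> -3.2 dB correction
SPL_A = SPL + correction = 52.4 + (-3.2) = 49.2 dBA


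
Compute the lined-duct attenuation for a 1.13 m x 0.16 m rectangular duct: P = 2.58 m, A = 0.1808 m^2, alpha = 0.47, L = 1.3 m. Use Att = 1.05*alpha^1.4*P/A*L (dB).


alpha^1.4 = 0.47^1.4 = 0.347486
Attenuation rate = 1.05 * alpha^1.4 * P / A
= 1.05 * 0.347486 * 2.58 / 0.1808 = 5.20652 dB/m
Total Att = 5.20652 * 1.3 = 6.7685 dB


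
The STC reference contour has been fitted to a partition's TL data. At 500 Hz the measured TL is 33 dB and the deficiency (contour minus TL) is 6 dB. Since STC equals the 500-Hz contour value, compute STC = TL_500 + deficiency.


By ASTM E413, STC = value of the fitted reference contour at 500 Hz.
Contour value at 500 Hz = TL_500 + deficiency = 33 + 6 = 39
STC = 39


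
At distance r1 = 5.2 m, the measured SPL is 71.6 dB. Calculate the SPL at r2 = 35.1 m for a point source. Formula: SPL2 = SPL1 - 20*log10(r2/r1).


r2/r1 = 35.1/5.2 = 6.75
Correction = 20*log10(6.75) = 16.5861 dB
SPL2 = 71.6 - 16.5861 = 55.014 dB


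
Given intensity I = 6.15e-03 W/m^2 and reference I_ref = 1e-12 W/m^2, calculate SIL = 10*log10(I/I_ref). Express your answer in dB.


I / I_ref = 6.15e-03 / 1e-12 = 6.15e+09
SIL = 10 * log10(6.15e+09) = 97.889 dB


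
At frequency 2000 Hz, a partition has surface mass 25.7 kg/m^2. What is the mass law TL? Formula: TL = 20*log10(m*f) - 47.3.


m * f = 25.7 * 2000 = 51400
20*log10(51400) = 94.2193 dB
TL = 94.2193 - 47.3 = 46.919 dB


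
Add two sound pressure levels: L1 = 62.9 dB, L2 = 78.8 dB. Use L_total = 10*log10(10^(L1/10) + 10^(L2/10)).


10^(62.9/10) = 1.94984e+06
10^(78.8/10) = 7.58578e+07
Sum = 1.94984e+06 + 7.58578e+07 = 7.78076e+07
L_total = 10*log10(7.78076e+07) = 78.91 dB


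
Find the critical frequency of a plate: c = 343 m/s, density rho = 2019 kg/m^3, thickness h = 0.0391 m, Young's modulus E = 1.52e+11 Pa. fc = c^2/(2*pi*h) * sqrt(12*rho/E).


12*rho/E = 12*2019/1.52e+11 = 1.59395e-07
sqrt(12*rho/E) = sqrt(1.59395e-07) = 0.000399243
c^2/(2*pi*h) = 343^2/(2*pi*0.0391) = 478885
fc = 478885 * 0.000399243 = 191.19 Hz


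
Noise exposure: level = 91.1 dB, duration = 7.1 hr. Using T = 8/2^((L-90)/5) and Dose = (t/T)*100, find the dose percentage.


T_allowed = 8 / 2^((91.1 - 90)/5) = 6.86852 hr
Dose = 7.1 / 6.86852 * 100 = 103.37 %


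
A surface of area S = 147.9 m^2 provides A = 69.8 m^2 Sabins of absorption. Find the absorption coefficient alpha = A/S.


Absorption coefficient = absorbed power / incident power
alpha = A / S = 69.8 / 147.9 = 0.47194


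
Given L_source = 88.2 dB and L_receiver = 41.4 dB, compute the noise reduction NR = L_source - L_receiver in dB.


NR = L_source - L_receiver (difference between source and receiving room levels)
NR = 88.2 - 41.4 = 46.8 dB


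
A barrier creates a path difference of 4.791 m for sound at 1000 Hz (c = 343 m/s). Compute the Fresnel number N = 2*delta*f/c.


N = 2*delta*f/c = 2*delta/lambda, where lambda = c/f
lambda = 343 / 1000 = 0.343 m
N = 2 * 4.791 / 0.343 = 27.936


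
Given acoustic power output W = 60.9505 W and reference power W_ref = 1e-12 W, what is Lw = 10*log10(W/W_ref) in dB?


W / W_ref = 60.9505 / 1e-12 = 6.09505e+13
Lw = 10 * log10(6.09505e+13) = 137.85 dB


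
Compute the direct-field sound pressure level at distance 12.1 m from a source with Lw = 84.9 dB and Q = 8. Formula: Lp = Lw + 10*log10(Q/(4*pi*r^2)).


4*pi*r^2 = 4*pi*12.1^2 = 1839.84 m^2
Q / (4*pi*r^2) = 8 / 1839.84 = 0.0043482
Lp = 84.9 + 10*log10(0.0043482) = 61.283 dB


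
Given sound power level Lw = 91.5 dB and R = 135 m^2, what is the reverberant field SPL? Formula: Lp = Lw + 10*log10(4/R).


4/R = 4/135 = 0.0296296
Lp = 91.5 + 10*log10(0.0296296) = 76.217 dB


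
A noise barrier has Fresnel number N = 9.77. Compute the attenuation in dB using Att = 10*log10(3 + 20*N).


3 + 20*N = 3 + 20*9.77 = 198.4
Att = 10*log10(198.4) = 22.975 dB


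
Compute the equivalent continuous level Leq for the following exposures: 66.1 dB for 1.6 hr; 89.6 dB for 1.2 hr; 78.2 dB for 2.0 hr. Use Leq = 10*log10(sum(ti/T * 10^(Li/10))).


T_total = 1.6 + 1.2 + 2.0 = 4.8 hr
(1.6/4.8) * 10^(66.1/10) = 1.35793e+06
(1.2/4.8) * 10^(89.6/10) = 2.28003e+08
(2.0/4.8) * 10^(78.2/10) = 2.75289e+07
Sum = 1.35793e+06 + 2.28003e+08 + 2.75289e+07 = 2.5689e+08
Leq = 10*log10(2.5689e+08) = 84.097 dB


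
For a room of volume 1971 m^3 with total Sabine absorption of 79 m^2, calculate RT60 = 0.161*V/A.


RT60 = 0.161 * 1971 / 79 = 4.0168 s


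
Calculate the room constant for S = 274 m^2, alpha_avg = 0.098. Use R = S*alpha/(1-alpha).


R = 274 * 0.098 / (1 - 0.098) = 29.769 m^2


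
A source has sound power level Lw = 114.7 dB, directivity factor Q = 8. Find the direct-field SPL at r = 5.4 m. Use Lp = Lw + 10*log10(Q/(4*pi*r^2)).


4*pi*r^2 = 4*pi*5.4^2 = 366.435 m^2
Q / (4*pi*r^2) = 8 / 366.435 = 0.021832
Lp = 114.7 + 10*log10(0.021832) = 98.091 dB


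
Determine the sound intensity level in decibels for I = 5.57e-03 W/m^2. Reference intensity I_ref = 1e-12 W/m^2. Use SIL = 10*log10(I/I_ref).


I / I_ref = 5.57e-03 / 1e-12 = 5.57e+09
SIL = 10 * log10(5.57e+09) = 97.459 dB


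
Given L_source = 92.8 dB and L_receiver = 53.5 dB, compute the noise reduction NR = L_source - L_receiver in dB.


NR = L_source - L_receiver (difference between source and receiving room levels)
NR = 92.8 - 53.5 = 39.3 dB


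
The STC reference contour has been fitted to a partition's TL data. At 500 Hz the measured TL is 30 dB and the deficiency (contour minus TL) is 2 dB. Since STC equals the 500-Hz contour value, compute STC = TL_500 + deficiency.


By ASTM E413, STC = value of the fitted reference contour at 500 Hz.
Contour value at 500 Hz = TL_500 + deficiency = 30 + 2 = 32
STC = 32


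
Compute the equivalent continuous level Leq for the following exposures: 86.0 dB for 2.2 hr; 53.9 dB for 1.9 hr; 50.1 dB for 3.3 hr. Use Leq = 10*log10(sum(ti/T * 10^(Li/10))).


T_total = 2.2 + 1.9 + 3.3 = 7.4 hr
(2.2/7.4) * 10^(86.0/10) = 1.18356e+08
(1.9/7.4) * 10^(53.9/10) = 63026.3
(3.3/7.4) * 10^(50.1/10) = 45633.3
Sum = 1.18356e+08 + 63026.3 + 45633.3 = 1.18465e+08
Leq = 10*log10(1.18465e+08) = 80.736 dB


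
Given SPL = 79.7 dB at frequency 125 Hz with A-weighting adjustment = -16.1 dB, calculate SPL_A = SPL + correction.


A-weighting table: 125 Hz -> -16.1 dB correction
SPL_A = SPL + correction = 79.7 + (-16.1) = 63.6 dBA


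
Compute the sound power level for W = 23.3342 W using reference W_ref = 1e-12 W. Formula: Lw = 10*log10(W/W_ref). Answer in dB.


W / W_ref = 23.3342 / 1e-12 = 2.33342e+13
Lw = 10 * log10(2.33342e+13) = 133.68 dB


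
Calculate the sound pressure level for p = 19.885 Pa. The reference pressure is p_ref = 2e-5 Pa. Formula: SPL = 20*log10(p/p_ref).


p / p_ref = 19.885 / 2e-5 = 994250
SPL = 20 * log10(994250) = 119.95 dB


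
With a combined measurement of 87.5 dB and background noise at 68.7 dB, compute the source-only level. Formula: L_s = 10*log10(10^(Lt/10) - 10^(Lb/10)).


10^(87.5/10) = 5.62341e+08
10^(68.7/10) = 7.4131e+06
Difference = 5.62341e+08 - 7.4131e+06 = 5.54928e+08
L_source = 10*log10(5.54928e+08) = 87.442 dB


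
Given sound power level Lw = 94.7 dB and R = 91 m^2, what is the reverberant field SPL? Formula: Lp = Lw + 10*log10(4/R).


4/R = 4/91 = 0.043956
Lp = 94.7 + 10*log10(0.043956) = 81.13 dB


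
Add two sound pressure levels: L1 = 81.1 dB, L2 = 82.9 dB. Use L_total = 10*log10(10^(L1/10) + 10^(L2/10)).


10^(81.1/10) = 1.28825e+08
10^(82.9/10) = 1.94984e+08
Sum = 1.28825e+08 + 1.94984e+08 = 3.23809e+08
L_total = 10*log10(3.23809e+08) = 85.103 dB


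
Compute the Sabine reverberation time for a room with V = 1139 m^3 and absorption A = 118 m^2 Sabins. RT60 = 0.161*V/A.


RT60 = 0.161 * 1139 / 118 = 1.5541 s


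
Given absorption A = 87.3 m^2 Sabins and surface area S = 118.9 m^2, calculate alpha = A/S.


Absorption coefficient = absorbed power / incident power
alpha = A / S = 87.3 / 118.9 = 0.73423


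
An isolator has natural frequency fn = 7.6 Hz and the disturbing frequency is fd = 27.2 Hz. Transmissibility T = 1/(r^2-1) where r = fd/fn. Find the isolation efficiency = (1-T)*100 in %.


r = 27.2 / 7.6 = 3.57895
r^2 - 1 = 3.57895^2 - 1 = 11.8089
T = 1/11.8089 = 0.0846819
Efficiency = (1 - 0.0846819)*100 = 91.532 %


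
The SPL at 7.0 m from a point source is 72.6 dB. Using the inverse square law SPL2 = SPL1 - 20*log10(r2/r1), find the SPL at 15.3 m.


r2/r1 = 15.3/7.0 = 2.18571
Correction = 20*log10(2.18571) = 6.79185 dB
SPL2 = 72.6 - 6.79185 = 65.808 dB


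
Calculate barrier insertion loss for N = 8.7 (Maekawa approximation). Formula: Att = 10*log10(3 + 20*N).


3 + 20*N = 3 + 20*8.7 = 177
Att = 10*log10(177) = 22.48 dB


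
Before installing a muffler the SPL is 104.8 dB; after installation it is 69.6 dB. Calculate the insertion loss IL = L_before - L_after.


Insertion loss = SPL without muffler - SPL with muffler
IL = 104.8 - 69.6 = 35.2 dB


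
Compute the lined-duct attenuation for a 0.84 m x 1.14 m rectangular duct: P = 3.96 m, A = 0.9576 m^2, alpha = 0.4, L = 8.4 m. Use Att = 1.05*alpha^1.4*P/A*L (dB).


alpha^1.4 = 0.4^1.4 = 0.277258
Attenuation rate = 1.05 * alpha^1.4 * P / A
= 1.05 * 0.277258 * 3.96 / 0.9576 = 1.20388 dB/m
Total Att = 1.20388 * 8.4 = 10.113 dB


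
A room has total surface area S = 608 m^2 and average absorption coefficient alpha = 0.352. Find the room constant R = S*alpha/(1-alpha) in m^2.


R = 608 * 0.352 / (1 - 0.352) = 330.27 m^2


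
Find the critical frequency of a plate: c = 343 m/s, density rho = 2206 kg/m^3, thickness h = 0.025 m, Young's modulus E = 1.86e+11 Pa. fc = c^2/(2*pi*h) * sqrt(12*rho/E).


12*rho/E = 12*2206/1.86e+11 = 1.42323e-07
sqrt(12*rho/E) = sqrt(1.42323e-07) = 0.000377257
c^2/(2*pi*h) = 343^2/(2*pi*0.025) = 748977
fc = 748977 * 0.000377257 = 282.56 Hz


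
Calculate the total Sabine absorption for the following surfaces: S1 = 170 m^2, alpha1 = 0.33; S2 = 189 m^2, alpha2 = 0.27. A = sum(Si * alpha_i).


170 * 0.33 = 56.1
189 * 0.27 = 51.03
A_total = 56.1 + 51.03 = 107.13 m^2


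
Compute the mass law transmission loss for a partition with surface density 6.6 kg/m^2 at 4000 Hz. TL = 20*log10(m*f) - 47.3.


m * f = 6.6 * 4000 = 26400
20*log10(26400) = 88.4321 dB
TL = 88.4321 - 47.3 = 41.132 dB


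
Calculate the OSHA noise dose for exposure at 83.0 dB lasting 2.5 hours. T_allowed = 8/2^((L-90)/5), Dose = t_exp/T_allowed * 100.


T_allowed = 8 / 2^((83.0 - 90)/5) = 21.1121 hr
Dose = 2.5 / 21.1121 * 100 = 11.842 %


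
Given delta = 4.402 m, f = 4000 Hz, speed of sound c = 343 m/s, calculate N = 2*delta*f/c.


N = 2*delta*f/c = 2*delta/lambda, where lambda = c/f
lambda = 343 / 4000 = 0.08575 m
N = 2 * 4.402 / 0.08575 = 102.67


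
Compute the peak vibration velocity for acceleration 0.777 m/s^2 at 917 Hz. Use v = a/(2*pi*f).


omega = 2*pi*f = 2*pi*917 = 5761.68 rad/s
v = a / omega = 0.777 / 5761.68 = 0.00013486 m/s


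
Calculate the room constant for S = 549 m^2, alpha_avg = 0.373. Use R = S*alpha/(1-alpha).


R = 549 * 0.373 / (1 - 0.373) = 326.6 m^2


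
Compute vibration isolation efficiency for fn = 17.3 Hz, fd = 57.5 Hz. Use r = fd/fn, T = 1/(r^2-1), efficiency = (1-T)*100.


r = 57.5 / 17.3 = 3.3237
r^2 - 1 = 3.3237^2 - 1 = 10.047
T = 1/10.047 = 0.0995322
Efficiency = (1 - 0.0995322)*100 = 90.047 %


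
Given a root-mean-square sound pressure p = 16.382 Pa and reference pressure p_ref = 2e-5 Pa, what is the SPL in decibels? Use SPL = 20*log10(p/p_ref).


p / p_ref = 16.382 / 2e-5 = 819100
SPL = 20 * log10(819100) = 118.27 dB


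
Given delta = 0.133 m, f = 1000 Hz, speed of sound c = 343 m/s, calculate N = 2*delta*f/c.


N = 2*delta*f/c = 2*delta/lambda, where lambda = c/f
lambda = 343 / 1000 = 0.343 m
N = 2 * 0.133 / 0.343 = 0.77551


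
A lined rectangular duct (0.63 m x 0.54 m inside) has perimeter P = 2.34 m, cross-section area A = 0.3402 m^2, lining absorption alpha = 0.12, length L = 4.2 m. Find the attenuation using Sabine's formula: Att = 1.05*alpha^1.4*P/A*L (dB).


alpha^1.4 = 0.12^1.4 = 0.0513871
Attenuation rate = 1.05 * alpha^1.4 * P / A
= 1.05 * 0.0513871 * 2.34 / 0.3402 = 0.371129 dB/m
Total Att = 0.371129 * 4.2 = 1.5587 dB


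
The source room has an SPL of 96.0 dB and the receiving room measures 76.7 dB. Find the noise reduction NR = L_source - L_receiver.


NR = L_source - L_receiver (difference between source and receiving room levels)
NR = 96.0 - 76.7 = 19.3 dB


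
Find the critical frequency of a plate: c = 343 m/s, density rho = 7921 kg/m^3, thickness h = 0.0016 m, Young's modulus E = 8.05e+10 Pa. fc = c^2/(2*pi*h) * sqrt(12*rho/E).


12*rho/E = 12*7921/8.05e+10 = 1.18077e-06
sqrt(12*rho/E) = sqrt(1.18077e-06) = 0.00108663
c^2/(2*pi*h) = 343^2/(2*pi*0.0016) = 1.17028e+07
fc = 1.17028e+07 * 0.00108663 = 12717 Hz


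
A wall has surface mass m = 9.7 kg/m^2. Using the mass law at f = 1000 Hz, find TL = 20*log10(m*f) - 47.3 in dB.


m * f = 9.7 * 1000 = 9700
20*log10(9700) = 79.7354 dB
TL = 79.7354 - 47.3 = 32.435 dB


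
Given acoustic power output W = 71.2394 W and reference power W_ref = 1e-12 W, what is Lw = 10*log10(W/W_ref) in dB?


W / W_ref = 71.2394 / 1e-12 = 7.12394e+13
Lw = 10 * log10(7.12394e+13) = 138.53 dB


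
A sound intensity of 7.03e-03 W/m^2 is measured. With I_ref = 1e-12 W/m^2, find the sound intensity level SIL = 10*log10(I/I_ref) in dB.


I / I_ref = 7.03e-03 / 1e-12 = 7.03e+09
SIL = 10 * log10(7.03e+09) = 98.47 dB


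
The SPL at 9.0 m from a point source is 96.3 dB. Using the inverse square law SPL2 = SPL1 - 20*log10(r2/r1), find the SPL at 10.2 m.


r2/r1 = 10.2/9.0 = 1.13333
Correction = 20*log10(1.13333) = 1.08713 dB
SPL2 = 96.3 - 1.08713 = 95.213 dB


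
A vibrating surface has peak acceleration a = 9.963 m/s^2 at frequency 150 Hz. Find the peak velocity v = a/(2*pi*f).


omega = 2*pi*f = 2*pi*150 = 942.478 rad/s
v = a / omega = 9.963 / 942.478 = 0.010571 m/s


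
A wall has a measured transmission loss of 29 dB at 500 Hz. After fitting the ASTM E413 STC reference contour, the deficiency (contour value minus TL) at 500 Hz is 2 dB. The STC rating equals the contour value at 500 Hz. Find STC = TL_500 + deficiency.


By ASTM E413, STC = value of the fitted reference contour at 500 Hz.
Contour value at 500 Hz = TL_500 + deficiency = 29 + 2 = 31
STC = 31


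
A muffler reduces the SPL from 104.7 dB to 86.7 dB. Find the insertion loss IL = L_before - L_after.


Insertion loss = SPL without muffler - SPL with muffler
IL = 104.7 - 86.7 = 18 dB


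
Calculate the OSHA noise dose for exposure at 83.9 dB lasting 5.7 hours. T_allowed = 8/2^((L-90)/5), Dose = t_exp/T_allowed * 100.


T_allowed = 8 / 2^((83.9 - 90)/5) = 18.6357 hr
Dose = 5.7 / 18.6357 * 100 = 30.586 %


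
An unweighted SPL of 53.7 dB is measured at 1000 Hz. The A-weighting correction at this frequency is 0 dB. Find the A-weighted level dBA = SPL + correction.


A-weighting table: 1000 Hz -> 0 dB correction
SPL_A = SPL + correction = 53.7 + (0) = 53.7 dBA


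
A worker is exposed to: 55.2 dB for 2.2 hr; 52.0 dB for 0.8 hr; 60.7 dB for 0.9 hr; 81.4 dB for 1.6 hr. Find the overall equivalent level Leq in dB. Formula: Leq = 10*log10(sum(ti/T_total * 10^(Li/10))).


T_total = 2.2 + 0.8 + 0.9 + 1.6 = 5.5 hr
(2.2/5.5) * 10^(55.2/10) = 132452
(0.8/5.5) * 10^(52.0/10) = 23053
(0.9/5.5) * 10^(60.7/10) = 192256
(1.6/5.5) * 10^(81.4/10) = 4.01566e+07
Sum = 132452 + 23053 + 192256 + 4.01566e+07 = 4.05044e+07
Leq = 10*log10(4.05044e+07) = 76.075 dB


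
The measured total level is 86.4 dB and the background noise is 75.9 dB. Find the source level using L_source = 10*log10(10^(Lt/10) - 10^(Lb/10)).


10^(86.4/10) = 4.36516e+08
10^(75.9/10) = 3.89045e+07
Difference = 4.36516e+08 - 3.89045e+07 = 3.97612e+08
L_source = 10*log10(3.97612e+08) = 85.995 dB


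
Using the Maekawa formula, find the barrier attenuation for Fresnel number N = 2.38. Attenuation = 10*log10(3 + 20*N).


3 + 20*N = 3 + 20*2.38 = 50.6
Att = 10*log10(50.6) = 17.042 dB


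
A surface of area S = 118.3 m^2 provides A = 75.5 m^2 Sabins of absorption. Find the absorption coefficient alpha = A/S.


Absorption coefficient = absorbed power / incident power
alpha = A / S = 75.5 / 118.3 = 0.63821


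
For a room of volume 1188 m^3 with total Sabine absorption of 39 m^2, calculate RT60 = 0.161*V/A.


RT60 = 0.161 * 1188 / 39 = 4.9043 s


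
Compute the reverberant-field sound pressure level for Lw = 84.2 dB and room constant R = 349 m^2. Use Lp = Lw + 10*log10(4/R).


4/R = 4/349 = 0.0114613
Lp = 84.2 + 10*log10(0.0114613) = 64.792 dB


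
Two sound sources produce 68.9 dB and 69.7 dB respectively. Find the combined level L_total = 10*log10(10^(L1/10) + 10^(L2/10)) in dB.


10^(68.9/10) = 7.76247e+06
10^(69.7/10) = 9.33254e+06
Sum = 7.76247e+06 + 9.33254e+06 = 1.7095e+07
L_total = 10*log10(1.7095e+07) = 72.329 dB


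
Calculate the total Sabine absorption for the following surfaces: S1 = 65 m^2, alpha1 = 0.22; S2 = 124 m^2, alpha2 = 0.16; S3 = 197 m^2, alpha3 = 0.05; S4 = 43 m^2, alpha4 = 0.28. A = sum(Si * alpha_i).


65 * 0.22 = 14.3
124 * 0.16 = 19.84
197 * 0.05 = 9.85
43 * 0.28 = 12.04
A_total = 14.3 + 19.84 + 9.85 + 12.04 = 56.03 m^2


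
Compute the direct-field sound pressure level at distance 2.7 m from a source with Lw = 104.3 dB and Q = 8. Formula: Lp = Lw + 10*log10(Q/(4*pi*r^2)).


4*pi*r^2 = 4*pi*2.7^2 = 91.6088 m^2
Q / (4*pi*r^2) = 8 / 91.6088 = 0.0873279
Lp = 104.3 + 10*log10(0.0873279) = 93.712 dB


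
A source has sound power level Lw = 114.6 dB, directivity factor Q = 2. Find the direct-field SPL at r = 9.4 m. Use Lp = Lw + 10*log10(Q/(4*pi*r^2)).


4*pi*r^2 = 4*pi*9.4^2 = 1110.36 m^2
Q / (4*pi*r^2) = 2 / 1110.36 = 0.00180122
Lp = 114.6 + 10*log10(0.00180122) = 87.156 dB


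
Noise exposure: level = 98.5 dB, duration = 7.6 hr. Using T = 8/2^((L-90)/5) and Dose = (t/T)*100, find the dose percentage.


T_allowed = 8 / 2^((98.5 - 90)/5) = 2.46229 hr
Dose = 7.6 / 2.46229 * 100 = 308.66 %


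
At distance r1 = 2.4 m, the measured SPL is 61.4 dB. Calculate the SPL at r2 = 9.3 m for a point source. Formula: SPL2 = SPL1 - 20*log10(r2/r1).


r2/r1 = 9.3/2.4 = 3.875
Correction = 20*log10(3.875) = 11.7654 dB
SPL2 = 61.4 - 11.7654 = 49.635 dB


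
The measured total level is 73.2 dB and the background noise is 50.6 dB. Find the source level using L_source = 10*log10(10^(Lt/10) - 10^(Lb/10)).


10^(73.2/10) = 2.0893e+07
10^(50.6/10) = 114815
Difference = 2.0893e+07 - 114815 = 2.07782e+07
L_source = 10*log10(2.07782e+07) = 73.176 dB


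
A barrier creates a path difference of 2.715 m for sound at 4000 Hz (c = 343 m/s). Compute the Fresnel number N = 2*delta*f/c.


N = 2*delta*f/c = 2*delta/lambda, where lambda = c/f
lambda = 343 / 4000 = 0.08575 m
N = 2 * 2.715 / 0.08575 = 63.324


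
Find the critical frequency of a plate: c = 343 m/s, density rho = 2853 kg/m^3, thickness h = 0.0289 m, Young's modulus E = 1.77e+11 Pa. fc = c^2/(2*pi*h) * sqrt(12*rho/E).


12*rho/E = 12*2853/1.77e+11 = 1.93424e-07
sqrt(12*rho/E) = sqrt(1.93424e-07) = 0.0004398
c^2/(2*pi*h) = 343^2/(2*pi*0.0289) = 647904
fc = 647904 * 0.0004398 = 284.95 Hz


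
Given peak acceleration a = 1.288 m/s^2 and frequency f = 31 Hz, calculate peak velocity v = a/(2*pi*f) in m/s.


omega = 2*pi*f = 2*pi*31 = 194.779 rad/s
v = a / omega = 1.288 / 194.779 = 0.0066126 m/s


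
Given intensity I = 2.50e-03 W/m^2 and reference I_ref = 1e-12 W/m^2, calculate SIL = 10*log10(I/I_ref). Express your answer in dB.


I / I_ref = 2.50e-03 / 1e-12 = 2.5e+09
SIL = 10 * log10(2.5e+09) = 93.979 dB
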